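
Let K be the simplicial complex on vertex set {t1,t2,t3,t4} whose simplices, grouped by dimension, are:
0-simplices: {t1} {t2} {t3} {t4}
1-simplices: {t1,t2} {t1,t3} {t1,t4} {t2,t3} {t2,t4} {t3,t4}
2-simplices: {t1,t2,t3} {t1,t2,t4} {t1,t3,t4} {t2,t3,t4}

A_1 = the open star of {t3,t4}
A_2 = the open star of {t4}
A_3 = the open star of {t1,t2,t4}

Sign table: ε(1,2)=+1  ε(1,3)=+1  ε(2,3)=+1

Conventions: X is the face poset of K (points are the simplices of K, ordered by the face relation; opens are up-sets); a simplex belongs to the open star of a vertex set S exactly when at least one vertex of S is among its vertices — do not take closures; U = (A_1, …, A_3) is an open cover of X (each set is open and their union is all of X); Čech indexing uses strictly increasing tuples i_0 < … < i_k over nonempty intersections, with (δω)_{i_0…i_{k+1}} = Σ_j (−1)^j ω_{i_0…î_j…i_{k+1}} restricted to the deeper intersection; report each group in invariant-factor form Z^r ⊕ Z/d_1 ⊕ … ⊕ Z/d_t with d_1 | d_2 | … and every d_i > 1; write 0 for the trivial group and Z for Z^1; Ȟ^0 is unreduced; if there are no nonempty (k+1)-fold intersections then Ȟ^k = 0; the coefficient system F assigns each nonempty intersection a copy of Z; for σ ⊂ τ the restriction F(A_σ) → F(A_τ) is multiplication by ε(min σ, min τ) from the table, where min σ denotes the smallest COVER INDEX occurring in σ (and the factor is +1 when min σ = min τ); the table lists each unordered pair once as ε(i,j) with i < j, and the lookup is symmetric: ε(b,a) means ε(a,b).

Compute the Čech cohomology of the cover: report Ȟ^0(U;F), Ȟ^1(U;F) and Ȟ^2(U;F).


cover nerve:
  A1={{t3},{t4},{t1,t3},{t1,t4},{t2,t3},{t2,t4},{t3,t4},{t1,t2,t3},{t1,t2,t4},{t1,t3,t4},{t2,t3,t4}} A2={{t4},{t1,t4},{t2,t4},{t3,t4},{t1,t2,t4},{t1,t3,t4},{t2,t3,t4}} A3={{t1},{t2},{t4},{t1,t2},{t1,t3},{t1,t4},{t2,t3},{t2,t4},{t3,t4},{t1,t2,t3},{t1,t2,t4},{t1,t3,t4},{t2,t3,t4}}
  A12={{t4},{t1,t4},{t2,t4},{t3,t4},{t1,t2,t4},{t1,t3,t4},{t2,t3,t4}} A13={{t4},{t1,t3},{t1,t4},{t2,t3},{t2,t4},{t3,t4},{t1,t2,t3},{t1,t2,t4},{t1,t3,t4},{t2,t3,t4}} A23={{t4},{t1,t4},{t2,t4},{t3,t4},{t1,t2,t4},{t1,t3,t4},{t2,t3,t4}}
  A123={{t4},{t1,t4},{t2,t4},{t3,t4},{t1,t2,t4},{t1,t3,t4},{t2,t3,t4}}
C dims 3,3,1; δ0: rk 2, SNF 1^2; δ1: rk 1, SNF 1^1
Ȟ^0: (3−2)−0=1 ⇒ Z
Ȟ^1: (3−1)−2=0 ⇒ 0
Ȟ^2: (1−0)−1=0 ⇒ 0

Ȟ^0(U;F) ≅ Z, Ȟ^1(U;F) ≅ 0, Ȟ^2(U;F) ≅ 0


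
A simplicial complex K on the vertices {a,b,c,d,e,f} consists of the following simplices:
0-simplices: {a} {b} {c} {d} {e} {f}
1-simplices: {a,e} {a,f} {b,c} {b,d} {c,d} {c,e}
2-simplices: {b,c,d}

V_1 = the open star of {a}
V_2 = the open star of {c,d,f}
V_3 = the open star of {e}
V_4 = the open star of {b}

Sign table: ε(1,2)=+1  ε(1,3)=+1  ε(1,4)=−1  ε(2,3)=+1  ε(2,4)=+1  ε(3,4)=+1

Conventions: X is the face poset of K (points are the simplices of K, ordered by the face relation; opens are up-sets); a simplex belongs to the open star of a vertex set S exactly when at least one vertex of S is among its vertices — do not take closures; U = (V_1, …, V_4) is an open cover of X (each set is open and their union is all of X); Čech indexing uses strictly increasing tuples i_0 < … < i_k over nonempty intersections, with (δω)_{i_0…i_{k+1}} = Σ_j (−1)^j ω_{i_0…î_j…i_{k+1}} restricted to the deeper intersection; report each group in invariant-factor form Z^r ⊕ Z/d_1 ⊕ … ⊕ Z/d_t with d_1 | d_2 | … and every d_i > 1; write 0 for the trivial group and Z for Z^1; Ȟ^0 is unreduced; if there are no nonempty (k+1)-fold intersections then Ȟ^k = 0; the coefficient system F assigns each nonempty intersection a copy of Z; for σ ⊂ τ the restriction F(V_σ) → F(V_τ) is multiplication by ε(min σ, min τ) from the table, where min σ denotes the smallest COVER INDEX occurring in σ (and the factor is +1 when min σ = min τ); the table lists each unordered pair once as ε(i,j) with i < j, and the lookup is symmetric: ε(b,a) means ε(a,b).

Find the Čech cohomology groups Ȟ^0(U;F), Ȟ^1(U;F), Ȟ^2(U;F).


cover nerve:
  V1={{a},{a,e},{a,f}} V2={{c},{d},{f},{a,f},{b,c},{b,d},{c,d},{c,e},{b,c,d}} V3={{e},{a,e},{c,e}} V4={{b},{b,c},{b,d},{b,c,d}}
  V12={{a,f}} V13={{a,e}} V23={{c,e}} V24={{b,c},{b,d},{b,c,d}}
C dims 4,4; δ0: rk 3, SNF 1^3
Ȟ^0: (4−3)−0=1 ⇒ Z
Ȟ^1: (4−0)−3=1 ⇒ Z
Ȟ^2: (0−0)−0=0 ⇒ 0

Ȟ^0 ≅ Z; Ȟ^1 ≅ Z; Ȟ^2 ≅ 0


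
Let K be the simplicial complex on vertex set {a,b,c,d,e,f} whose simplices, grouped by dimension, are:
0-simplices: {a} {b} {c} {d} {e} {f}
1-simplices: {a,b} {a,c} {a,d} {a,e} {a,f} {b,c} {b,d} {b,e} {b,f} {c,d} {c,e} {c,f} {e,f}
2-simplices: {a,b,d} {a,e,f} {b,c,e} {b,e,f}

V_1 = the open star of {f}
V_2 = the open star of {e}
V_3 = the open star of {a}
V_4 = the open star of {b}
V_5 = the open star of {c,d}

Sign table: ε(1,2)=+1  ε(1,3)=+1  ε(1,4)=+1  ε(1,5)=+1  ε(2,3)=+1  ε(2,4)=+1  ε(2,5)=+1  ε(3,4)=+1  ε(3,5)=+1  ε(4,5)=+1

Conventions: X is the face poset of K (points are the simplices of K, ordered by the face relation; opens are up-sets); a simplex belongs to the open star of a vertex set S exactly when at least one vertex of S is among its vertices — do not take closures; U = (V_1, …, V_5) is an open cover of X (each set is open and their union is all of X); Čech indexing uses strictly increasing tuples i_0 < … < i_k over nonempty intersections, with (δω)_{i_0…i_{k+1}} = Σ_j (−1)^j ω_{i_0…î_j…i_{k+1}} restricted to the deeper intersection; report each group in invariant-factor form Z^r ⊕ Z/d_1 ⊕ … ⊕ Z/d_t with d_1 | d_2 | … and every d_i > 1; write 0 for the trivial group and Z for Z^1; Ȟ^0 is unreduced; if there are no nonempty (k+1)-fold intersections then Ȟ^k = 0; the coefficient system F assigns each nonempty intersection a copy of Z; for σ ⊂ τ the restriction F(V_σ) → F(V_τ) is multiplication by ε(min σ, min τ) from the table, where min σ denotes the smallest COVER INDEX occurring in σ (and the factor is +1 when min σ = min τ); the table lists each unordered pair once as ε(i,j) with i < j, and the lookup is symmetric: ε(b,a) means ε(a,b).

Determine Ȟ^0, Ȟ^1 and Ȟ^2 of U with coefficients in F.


Ȟ^0(U;F) ≅ Z, Ȟ^1(U;F) ≅ Z^2, Ȟ^2(U;F) ≅ 0

nerve simplices:
  V1={{f},{a,f},{b,f},{c,f},{e,f},{a,e,f},{b,e,f}} V2={{e},{a,e},{b,e},{c,e},{e,f},{a,e,f},{b,c,e},{b,e,f}} V3={{a},{a,b},{a,c},{a,d},{a,e},{a,f},{a,b,d},{a,e,f}} V4={{b},{a,b},{b,c},{b,d},{b,e},{b,f},{a,b,d},{b,c,e},{b,e,f}} V5={{c},{d},{a,c},{a,d},{b,c},{b,d},{c,d},{c,e},{c,f},{a,b,d},{b,c,e}}
  V12={{e,f},{a,e,f},{b,e,f}} V13={{a,f},{a,e,f}} V14={{b,f},{b,e,f}} V15={{c,f}} V23={{a,e},{a,e,f}} V24={{b,e},{b,c,e},{b,e,f}} V25={{c,e},{b,c,e}} V34={{a,b},{a,b,d}} V35={{a,c},{a,d},{a,b,d}} V45={{b,c},{b,d},{a,b,d},{b,c,e}}
  V123={{a,e,f}} V124={{b,e,f}} V245={{b,c,e}} V345={{a,b,d}}
C dims 5,10,4; δ0: rk 4, SNF 1^4; δ1: rk 4, SNF 1^4
degree 0: 5−4−0 = 1 → Ȟ^0 ≅ Z
degree 1: 10−4−4 = 2 → Ȟ^1 ≅ Z^2
degree 2: 4−0−4 = 0 → Ȟ^2 ≅ 0


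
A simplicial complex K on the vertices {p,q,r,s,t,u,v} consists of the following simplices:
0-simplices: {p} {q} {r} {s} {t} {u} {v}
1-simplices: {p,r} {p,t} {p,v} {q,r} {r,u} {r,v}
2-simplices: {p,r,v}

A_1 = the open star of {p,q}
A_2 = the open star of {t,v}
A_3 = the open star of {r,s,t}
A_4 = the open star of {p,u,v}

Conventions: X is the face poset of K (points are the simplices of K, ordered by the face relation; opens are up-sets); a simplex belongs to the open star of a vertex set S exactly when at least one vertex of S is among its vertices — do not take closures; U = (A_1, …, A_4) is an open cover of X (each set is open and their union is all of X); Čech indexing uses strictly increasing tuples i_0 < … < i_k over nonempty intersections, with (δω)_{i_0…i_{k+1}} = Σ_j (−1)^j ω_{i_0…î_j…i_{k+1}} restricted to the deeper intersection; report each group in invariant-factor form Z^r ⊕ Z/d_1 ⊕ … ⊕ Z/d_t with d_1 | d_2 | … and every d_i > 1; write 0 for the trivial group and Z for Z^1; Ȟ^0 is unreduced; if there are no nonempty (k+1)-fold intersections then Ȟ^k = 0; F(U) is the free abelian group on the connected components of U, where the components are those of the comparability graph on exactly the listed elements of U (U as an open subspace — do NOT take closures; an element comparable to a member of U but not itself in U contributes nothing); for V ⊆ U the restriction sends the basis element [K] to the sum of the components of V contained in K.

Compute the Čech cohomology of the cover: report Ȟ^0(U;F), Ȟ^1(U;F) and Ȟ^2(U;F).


Ȟ^0 ≅ Z^2; Ȟ^1 ≅ 0; Ȟ^2 ≅ 0

nonempty overlaps:
  A1={{p},{q},{p,r},{p,t},{p,v},{q,r},{p,r,v}} A2={{t},{v},{p,t},{p,v},{r,v},{p,r,v}} A3={{r},{s},{t},{p,r},{p,t},{q,r},{r,u},{r,v},{p,r,v}} A4={{p},{u},{v},{p,r},{p,t},{p,v},{r,u},{r,v},{p,r,v}}
  A12={{p,t},{p,v},{p,r,v}} A13={{p,r},{p,t},{q,r},{p,r,v}} A14={{p},{p,r},{p,t},{p,v},{p,r,v}} A23={{t},{p,t},{r,v},{p,r,v}} A24={{v},{p,t},{p,v},{r,v},{p,r,v}} A34={{p,r},{p,t},{r,u},{r,v},{p,r,v}}
  A123={{p,t},{p,r,v}} A124={{p,t},{p,v},{p,r,v}} A134={{p,r},{p,t},{p,r,v}} A234={{p,t},{r,v},{p,r,v}}
  A1234={{p,t},{p,r,v}}
components per intersection:
  A1: {{p},{p,r},{p,t},{p,v},{p,r,v}} {{q},{q,r}}
  A2: {{t},{p,t}} {{v},{p,v},{r,v},{p,r,v}}
  A3: {{r},{p,r},{q,r},{r,u},{r,v},{p,r,v}} {{s}} {{t},{p,t}}
  A4: {{p},{v},{p,r},{p,t},{p,v},{r,v},{p,r,v}} {{u},{r,u}}
  A12: {{p,t}} {{p,v},{p,r,v}}
  A13: {{p,r},{p,r,v}} {{p,t}} {{q,r}}
  A14: {{p},{p,r},{p,t},{p,v},{p,r,v}}
  A23: {{t},{p,t}} {{r,v},{p,r,v}}
  A24: {{v},{p,v},{r,v},{p,r,v}} {{p,t}}
  A34: {{p,r},{r,v},{p,r,v}} {{p,t}} {{r,u}}
  A123: {{p,t}} {{p,r,v}}
  A124: {{p,t}} {{p,v},{p,r,v}}
  A134: {{p,r},{p,r,v}} {{p,t}}
  A234: {{p,t}} {{r,v},{p,r,v}}
  A1234: {{p,t}} {{p,r,v}}
C dims 9,13,8,2; δ0: rk 7, SNF 1^7; δ1: rk 6, SNF 1^6; δ2: rk 2, SNF 1^2
degree 0: 9−7−0 = 2 → Ȟ^0 ≅ Z^2
degree 1: 13−6−7 = 0 → Ȟ^1 ≅ 0
degree 2: 8−2−6 = 0 → Ȟ^2 ≅ 0


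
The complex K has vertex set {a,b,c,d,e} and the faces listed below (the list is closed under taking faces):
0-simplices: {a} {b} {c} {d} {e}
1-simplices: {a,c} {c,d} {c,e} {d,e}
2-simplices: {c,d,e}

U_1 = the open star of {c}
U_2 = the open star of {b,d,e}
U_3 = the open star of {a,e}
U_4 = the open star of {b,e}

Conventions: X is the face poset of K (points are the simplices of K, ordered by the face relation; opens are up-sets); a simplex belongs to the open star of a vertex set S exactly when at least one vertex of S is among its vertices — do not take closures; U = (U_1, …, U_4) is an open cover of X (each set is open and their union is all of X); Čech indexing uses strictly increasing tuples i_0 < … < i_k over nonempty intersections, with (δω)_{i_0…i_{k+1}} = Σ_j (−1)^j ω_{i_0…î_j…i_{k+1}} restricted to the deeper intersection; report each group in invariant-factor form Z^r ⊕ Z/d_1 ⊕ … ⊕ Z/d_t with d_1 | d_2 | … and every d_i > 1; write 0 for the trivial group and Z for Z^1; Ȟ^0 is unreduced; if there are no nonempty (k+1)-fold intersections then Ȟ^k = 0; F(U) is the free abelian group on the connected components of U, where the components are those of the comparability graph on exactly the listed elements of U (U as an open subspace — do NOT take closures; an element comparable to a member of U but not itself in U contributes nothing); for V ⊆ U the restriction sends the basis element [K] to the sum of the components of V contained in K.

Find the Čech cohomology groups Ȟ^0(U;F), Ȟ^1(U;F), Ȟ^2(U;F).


nerve simplices:
  U1={{c},{a,c},{c,d},{c,e},{c,d,e}} U2={{b},{d},{e},{c,d},{c,e},{d,e},{c,d,e}} U3={{a},{e},{a,c},{c,e},{d,e},{c,d,e}} U4={{b},{e},{c,e},{d,e},{c,d,e}}
  U12={{c,d},{c,e},{c,d,e}} U13={{a,c},{c,e},{c,d,e}} U14={{c,e},{c,d,e}} U23={{e},{c,e},{d,e},{c,d,e}} U24={{b},{e},{c,e},{d,e},{c,d,e}} U34={{e},{c,e},{d,e},{c,d,e}}
  U123={{c,e},{c,d,e}} U124={{c,e},{c,d,e}} U134={{c,e},{c,d,e}} U234={{e},{c,e},{d,e},{c,d,e}}
  U1234={{c,e},{c,d,e}}
components per intersection:
  U1: {{c},{a,c},{c,d},{c,e},{c,d,e}}
  U2: {{b}} {{d},{e},{c,d},{c,e},{d,e},{c,d,e}}
  U3: {{a},{a,c}} {{e},{c,e},{d,e},{c,d,e}}
  U4: {{b}} {{e},{c,e},{d,e},{c,d,e}}
  U12: {{c,d},{c,e},{c,d,e}}
  U13: {{a,c}} {{c,e},{c,d,e}}
  U14: {{c,e},{c,d,e}}
  U23: {{e},{c,e},{d,e},{c,d,e}}
  U24: {{b}} {{e},{c,e},{d,e},{c,d,e}}
  U34: {{e},{c,e},{d,e},{c,d,e}}
  U123: {{c,e},{c,d,e}}
  U124: {{c,e},{c,d,e}}
  U134: {{c,e},{c,d,e}}
  U234: {{e},{c,e},{d,e},{c,d,e}}
  U1234: {{c,e},{c,d,e}}
C dims 7,8,4,1; δ0: rk 5, SNF 1^5; δ1: rk 3, SNF 1^3; δ2: rk 1, SNF 1^1
degree 0: 7−5−0 = 2 → Ȟ^0 ≅ Z^2
degree 1: 8−3−5 = 0 → Ȟ^1 ≅ 0
degree 2: 4−1−3 = 0 → Ȟ^2 ≅ 0

Ȟ^0(U;F) ≅ Z^2, Ȟ^1(U;F) ≅ 0, Ȟ^2(U;F) ≅ 0


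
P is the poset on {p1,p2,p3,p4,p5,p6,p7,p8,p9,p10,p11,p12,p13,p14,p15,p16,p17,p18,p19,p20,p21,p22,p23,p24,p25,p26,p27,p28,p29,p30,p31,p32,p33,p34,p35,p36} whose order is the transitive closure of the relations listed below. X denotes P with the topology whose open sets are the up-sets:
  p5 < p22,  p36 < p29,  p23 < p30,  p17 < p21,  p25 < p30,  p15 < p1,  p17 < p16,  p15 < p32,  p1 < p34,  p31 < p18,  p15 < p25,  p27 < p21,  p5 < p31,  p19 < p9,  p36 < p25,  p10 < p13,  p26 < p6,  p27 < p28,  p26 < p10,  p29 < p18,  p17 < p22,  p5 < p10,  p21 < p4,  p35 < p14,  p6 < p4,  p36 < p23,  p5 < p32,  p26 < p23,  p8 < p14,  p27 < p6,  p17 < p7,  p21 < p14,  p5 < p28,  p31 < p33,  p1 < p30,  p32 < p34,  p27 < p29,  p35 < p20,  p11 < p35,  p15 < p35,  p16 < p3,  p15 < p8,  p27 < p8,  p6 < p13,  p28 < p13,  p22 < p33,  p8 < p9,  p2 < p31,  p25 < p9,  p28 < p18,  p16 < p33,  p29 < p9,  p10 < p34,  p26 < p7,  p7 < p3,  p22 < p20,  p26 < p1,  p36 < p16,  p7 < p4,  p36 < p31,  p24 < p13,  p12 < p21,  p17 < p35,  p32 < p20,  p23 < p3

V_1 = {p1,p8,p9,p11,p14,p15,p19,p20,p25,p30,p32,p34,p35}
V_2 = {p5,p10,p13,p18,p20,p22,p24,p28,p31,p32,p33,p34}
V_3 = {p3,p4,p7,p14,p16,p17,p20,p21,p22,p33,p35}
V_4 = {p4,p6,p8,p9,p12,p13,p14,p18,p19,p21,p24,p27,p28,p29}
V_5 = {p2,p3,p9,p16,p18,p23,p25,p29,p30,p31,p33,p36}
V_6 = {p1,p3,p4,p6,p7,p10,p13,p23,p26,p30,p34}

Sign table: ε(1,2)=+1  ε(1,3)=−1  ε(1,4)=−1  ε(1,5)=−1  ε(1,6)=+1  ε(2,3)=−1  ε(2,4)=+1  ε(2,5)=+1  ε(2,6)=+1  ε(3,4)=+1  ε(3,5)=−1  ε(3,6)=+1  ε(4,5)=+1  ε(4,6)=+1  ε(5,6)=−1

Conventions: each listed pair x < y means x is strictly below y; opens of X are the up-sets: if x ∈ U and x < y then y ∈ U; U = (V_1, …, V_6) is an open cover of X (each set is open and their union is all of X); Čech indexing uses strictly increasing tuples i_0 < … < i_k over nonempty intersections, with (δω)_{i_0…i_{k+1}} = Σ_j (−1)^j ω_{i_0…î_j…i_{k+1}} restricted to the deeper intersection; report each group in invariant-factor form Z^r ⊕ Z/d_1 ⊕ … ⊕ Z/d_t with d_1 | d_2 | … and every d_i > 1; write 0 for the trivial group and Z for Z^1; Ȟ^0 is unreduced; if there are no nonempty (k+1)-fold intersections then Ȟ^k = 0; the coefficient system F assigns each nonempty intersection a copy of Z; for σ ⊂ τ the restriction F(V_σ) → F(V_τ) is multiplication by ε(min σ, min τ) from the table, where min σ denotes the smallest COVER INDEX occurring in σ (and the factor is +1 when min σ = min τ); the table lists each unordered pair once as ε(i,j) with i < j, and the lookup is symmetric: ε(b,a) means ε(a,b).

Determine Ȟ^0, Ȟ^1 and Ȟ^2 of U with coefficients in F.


nerve of the cover:
  V12={p20,p32,p34} V13={p14,p20,p35} V14={p8,p9,p14,p19} V15={p9,p25,p30} V16={p1,p30,p34} V23={p20,p22,p33} V24={p13,p18,p24,p28} V25={p18,p31,p33} V26={p10,p13,p34} V34={p4,p14,p21} V35={p3,p16,p33} V36={p3,p4,p7} V45={p9,p18,p29} V46={p4,p6,p13} V56={p3,p23,p30}
  V123={p20} V126={p34} V134={p14} V145={p9} V156={p30} V235={p33} V245={p18} V246={p13} V346={p4} V356={p3}
C dims 6,15,10; δ0: rk 6, SNF 1^5·2; δ1: rk 9, SNF 1^9
Ȟ^0 = (6 − 6) − 0 = 0, so Ȟ^0 ≅ 0
Ȟ^1 = (15 − 9) − 6 = 0 plus torsion [2], so Ȟ^1 ≅ Z/2
Ȟ^2 = (10 − 0) − 9 = 1, so Ȟ^2 ≅ Z

Ȟ^0 ≅ 0, Ȟ^1 ≅ Z/2 and Ȟ^2 ≅ Z


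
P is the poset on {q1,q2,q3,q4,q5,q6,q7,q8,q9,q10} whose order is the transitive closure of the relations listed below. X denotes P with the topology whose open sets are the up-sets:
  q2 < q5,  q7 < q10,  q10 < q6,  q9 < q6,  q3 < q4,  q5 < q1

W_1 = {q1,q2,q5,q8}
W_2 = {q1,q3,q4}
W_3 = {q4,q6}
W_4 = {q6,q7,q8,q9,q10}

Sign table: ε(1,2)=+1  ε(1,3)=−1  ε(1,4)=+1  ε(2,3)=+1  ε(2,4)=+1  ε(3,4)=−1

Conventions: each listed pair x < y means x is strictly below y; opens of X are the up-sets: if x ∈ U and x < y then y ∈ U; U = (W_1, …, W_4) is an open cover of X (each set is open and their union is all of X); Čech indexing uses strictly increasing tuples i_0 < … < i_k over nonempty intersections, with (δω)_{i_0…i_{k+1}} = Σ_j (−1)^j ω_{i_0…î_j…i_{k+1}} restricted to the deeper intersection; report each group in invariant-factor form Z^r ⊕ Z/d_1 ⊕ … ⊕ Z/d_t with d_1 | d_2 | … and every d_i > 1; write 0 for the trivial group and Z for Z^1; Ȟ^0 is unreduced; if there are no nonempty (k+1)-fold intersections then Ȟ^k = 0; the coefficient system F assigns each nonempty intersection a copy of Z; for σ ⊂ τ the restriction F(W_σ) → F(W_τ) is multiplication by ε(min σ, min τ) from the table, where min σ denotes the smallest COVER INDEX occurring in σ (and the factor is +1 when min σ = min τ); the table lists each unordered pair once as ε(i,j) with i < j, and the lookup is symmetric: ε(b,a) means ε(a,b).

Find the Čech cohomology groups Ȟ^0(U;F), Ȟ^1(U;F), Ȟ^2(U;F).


intersection data:
  W12={q1} W14={q8} W23={q4} W34={q6}
C dims 4,4; δ0: rk 4, SNF 1^3·2
Ȟ^0 = (4 − 4) − 0 = 0, so Ȟ^0 ≅ 0
Ȟ^1 = (4 − 0) − 4 = 0 plus torsion [2], so Ȟ^1 ≅ Z/2
Ȟ^2 = (0 − 0) − 0 = 0, so Ȟ^2 ≅ 0

Ȟ^0 = 0; Ȟ^1 = Z/2; Ȟ^2 = 0


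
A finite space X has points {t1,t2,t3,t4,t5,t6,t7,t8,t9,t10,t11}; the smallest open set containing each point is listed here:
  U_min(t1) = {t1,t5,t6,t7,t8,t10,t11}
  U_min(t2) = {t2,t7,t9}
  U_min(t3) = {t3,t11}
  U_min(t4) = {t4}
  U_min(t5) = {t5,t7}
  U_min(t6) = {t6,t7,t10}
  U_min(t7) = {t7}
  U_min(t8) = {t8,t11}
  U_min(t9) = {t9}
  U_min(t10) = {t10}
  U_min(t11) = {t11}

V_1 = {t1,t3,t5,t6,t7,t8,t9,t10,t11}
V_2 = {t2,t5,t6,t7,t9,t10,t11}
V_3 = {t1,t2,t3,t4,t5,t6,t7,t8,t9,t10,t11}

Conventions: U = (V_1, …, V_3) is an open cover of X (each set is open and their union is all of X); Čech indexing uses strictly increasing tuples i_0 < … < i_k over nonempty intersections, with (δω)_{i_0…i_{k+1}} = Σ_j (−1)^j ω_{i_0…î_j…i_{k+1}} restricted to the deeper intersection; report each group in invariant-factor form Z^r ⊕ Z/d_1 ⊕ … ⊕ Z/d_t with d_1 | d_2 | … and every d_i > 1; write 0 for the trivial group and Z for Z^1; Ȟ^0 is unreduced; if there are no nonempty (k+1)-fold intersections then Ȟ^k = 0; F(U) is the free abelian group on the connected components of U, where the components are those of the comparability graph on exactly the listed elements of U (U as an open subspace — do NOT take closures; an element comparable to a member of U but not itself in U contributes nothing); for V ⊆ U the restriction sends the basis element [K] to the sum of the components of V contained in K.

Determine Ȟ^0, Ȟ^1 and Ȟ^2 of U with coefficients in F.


Ȟ^0 ≅ Z^2; Ȟ^1 ≅ 0; Ȟ^2 ≅ 0

cover nerve:
  V12={t5,t6,t7,t9,t10,t11} V13={t1,t3,t5,t6,t7,t8,t9,t10,t11} V23={t2,t5,t6,t7,t9,t10,t11}
  V123={t5,t6,t7,t9,t10,t11}
components per intersection:
  V1: {t1,t3,t5,t6,t7,t8,t10,t11} {t9}
  V2: {t2,t5,t6,t7,t9,t10} {t11}
  V3: {t1,t2,t3,t5,t6,t7,t8,t9,t10,t11} {t4}
  V12: {t5,t6,t7,t10} {t9} {t11}
  V13: {t1,t3,t5,t6,t7,t8,t10,t11} {t9}
  V23: {t2,t5,t6,t7,t9,t10} {t11}
  V123: {t5,t6,t7,t10} {t9} {t11}
C dims 6,7,3; δ0: rk 4, SNF 1^4; δ1: rk 3, SNF 1^3
Ȟ^0: (6−4)−0=2 ⇒ Z^2
Ȟ^1: (7−3)−4=0 ⇒ 0
Ȟ^2: (3−0)−3=0 ⇒ 0


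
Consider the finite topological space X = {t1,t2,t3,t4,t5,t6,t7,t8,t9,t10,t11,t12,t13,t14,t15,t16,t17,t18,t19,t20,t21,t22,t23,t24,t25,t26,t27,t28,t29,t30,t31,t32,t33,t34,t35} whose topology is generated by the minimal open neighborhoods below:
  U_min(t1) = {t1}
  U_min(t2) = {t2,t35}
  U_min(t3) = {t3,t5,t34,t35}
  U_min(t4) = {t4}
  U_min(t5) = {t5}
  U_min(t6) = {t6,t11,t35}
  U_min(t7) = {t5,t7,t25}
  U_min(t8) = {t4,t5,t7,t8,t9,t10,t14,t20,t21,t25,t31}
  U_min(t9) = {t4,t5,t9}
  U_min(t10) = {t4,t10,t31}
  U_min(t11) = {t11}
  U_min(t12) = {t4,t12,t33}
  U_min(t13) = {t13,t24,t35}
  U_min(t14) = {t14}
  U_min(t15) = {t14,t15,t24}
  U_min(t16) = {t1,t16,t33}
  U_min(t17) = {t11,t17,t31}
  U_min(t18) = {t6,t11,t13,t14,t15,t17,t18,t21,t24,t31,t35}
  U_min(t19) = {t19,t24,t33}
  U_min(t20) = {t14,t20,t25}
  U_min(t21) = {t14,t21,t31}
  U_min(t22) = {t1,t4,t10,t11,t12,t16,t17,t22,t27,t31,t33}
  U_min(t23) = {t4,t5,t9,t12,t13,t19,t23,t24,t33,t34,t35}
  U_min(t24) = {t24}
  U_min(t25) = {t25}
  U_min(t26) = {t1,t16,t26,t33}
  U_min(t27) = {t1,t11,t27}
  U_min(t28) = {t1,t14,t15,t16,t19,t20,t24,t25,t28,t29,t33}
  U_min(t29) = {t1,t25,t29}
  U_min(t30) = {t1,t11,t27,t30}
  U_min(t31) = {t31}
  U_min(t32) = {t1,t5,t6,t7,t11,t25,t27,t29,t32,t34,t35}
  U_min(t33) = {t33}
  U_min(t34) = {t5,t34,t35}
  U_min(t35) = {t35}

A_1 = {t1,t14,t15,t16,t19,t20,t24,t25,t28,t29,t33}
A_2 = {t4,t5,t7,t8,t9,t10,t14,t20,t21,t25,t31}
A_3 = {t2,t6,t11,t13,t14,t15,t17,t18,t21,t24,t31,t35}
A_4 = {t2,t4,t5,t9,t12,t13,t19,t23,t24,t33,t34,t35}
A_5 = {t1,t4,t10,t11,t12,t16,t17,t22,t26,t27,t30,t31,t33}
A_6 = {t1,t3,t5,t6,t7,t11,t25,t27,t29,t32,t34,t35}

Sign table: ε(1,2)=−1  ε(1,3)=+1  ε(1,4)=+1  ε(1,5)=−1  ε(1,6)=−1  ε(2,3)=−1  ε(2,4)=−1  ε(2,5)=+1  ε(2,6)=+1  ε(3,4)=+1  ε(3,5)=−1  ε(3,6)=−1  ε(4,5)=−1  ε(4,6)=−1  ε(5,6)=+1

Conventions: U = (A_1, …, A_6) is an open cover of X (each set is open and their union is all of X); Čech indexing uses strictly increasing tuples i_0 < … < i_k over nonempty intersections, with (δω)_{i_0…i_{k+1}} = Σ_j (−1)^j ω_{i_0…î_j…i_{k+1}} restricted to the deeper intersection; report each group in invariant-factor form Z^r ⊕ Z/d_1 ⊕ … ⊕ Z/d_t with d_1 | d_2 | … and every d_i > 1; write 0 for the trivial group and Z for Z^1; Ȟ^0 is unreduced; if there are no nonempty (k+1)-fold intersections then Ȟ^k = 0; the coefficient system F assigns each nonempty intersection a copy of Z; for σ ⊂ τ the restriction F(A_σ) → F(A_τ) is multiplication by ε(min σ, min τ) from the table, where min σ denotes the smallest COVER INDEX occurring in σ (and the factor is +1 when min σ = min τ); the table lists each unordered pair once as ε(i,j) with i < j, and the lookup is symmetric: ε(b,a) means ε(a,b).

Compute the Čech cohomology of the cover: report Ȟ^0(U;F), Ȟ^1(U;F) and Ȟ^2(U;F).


Ȟ^0 = Z; Ȟ^1 = 0; Ȟ^2 = Z/2

nonempty intersections:
  A12={t14,t20,t25} A13={t14,t15,t24} A14={t19,t24,t33} A15={t1,t16,t33} A16={t1,t25,t29} A23={t14,t21,t31} A24={t4,t5,t9} A25={t4,t10,t31} A26={t5,t7,t25} A34={t2,t13,t24,t35} A35={t11,t17,t31} A36={t6,t11,t35} A45={t4,t12,t33} A46={t5,t34,t35} A56={t1,t11,t27}
  A123={t14} A126={t25} A134={t24} A145={t33} A156={t1} A235={t31} A245={t4} A246={t5} A346={t35} A356={t11}
C dims 6,15,10; δ0: rk 5, SNF 1^5; δ1: rk 10, SNF 1^9·2
Ȟ^0: (6−5)−0=1 ⇒ Z
Ȟ^1: (15−10)−5=0 ⇒ 0
Ȟ^2: (10−0)−10=0 plus torsion [2] ⇒ Z/2


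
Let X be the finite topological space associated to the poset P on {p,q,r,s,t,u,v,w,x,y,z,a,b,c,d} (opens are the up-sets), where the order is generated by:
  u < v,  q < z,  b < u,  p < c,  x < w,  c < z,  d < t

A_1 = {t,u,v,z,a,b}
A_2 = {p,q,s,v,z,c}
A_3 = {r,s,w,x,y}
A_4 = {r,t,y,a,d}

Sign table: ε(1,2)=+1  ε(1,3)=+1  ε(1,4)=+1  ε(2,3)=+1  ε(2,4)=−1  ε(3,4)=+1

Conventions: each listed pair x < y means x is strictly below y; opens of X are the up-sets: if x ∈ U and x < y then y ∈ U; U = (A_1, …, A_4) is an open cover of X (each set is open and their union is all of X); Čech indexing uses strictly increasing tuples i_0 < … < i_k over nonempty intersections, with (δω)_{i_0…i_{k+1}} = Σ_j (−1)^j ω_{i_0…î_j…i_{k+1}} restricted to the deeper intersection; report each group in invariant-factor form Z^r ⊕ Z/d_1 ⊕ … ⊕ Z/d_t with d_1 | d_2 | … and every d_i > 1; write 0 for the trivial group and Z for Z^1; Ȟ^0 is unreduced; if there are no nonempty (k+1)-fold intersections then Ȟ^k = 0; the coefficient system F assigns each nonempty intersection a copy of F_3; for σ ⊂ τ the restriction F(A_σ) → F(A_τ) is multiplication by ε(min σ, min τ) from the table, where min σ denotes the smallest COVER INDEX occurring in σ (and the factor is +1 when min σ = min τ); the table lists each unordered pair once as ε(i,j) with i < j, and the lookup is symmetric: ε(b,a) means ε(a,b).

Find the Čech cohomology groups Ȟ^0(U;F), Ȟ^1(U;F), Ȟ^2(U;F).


Ȟ^0(U;F) ≅ Z/3, Ȟ^1(U;F) ≅ Z/3, Ȟ^2(U;F) ≅ 0

intersection data:
  A12={v,z} A14={t,a} A23={s} A34={r,y}
C dims 4,4; δ0: rk_F3 3
Ȟ^0 = (4 − 3) − 0 = 1, so Ȟ^0 ≅ Z/3
Ȟ^1 = (4 − 0) − 3 = 1, so Ȟ^1 ≅ Z/3
Ȟ^2 = (0 − 0) − 0 = 0, so Ȟ^2 ≅ 0


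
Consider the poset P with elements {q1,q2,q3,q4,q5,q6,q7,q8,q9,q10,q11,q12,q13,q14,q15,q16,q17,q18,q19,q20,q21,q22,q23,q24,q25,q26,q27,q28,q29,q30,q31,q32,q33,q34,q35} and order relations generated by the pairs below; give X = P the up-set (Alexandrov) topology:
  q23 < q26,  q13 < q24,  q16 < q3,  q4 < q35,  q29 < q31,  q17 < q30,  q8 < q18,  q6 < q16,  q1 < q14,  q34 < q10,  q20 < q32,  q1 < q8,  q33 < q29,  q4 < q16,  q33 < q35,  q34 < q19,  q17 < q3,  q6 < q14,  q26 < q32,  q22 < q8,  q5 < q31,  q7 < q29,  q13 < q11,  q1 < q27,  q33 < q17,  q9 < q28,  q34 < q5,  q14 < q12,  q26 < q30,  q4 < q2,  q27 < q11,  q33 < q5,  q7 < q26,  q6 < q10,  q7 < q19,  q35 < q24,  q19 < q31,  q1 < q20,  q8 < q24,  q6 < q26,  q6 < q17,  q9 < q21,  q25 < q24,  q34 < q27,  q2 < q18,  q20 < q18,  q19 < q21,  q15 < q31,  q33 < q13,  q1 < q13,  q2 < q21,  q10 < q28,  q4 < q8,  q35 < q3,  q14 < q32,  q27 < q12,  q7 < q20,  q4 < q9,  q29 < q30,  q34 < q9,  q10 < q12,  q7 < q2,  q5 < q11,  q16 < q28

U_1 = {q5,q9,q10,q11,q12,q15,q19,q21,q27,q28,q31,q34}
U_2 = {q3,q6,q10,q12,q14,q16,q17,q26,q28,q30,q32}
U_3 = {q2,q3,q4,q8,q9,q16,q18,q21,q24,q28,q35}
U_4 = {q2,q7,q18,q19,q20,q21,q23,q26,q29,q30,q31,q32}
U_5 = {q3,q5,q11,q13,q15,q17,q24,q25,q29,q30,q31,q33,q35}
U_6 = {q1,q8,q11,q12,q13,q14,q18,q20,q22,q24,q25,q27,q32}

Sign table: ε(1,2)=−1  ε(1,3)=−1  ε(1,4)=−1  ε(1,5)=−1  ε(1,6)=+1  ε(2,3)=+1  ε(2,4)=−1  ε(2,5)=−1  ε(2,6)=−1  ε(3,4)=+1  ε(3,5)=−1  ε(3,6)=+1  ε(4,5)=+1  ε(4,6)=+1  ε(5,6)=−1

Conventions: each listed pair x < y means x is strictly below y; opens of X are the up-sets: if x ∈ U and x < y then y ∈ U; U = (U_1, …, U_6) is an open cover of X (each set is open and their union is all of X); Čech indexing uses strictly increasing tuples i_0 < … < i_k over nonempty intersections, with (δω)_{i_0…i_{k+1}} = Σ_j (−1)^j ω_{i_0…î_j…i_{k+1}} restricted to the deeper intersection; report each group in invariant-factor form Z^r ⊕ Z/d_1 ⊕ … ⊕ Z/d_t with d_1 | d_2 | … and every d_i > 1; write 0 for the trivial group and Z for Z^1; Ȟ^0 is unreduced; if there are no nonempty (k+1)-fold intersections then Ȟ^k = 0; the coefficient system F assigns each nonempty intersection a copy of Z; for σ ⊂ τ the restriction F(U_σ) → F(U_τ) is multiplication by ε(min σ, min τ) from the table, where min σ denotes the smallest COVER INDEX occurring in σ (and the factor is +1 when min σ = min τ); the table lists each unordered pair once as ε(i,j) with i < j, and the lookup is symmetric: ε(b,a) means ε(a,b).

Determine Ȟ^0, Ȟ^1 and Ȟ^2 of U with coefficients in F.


nerve of the cover:
  U12={q10,q12,q28} U13={q9,q21,q28} U14={q19,q21,q31} U15={q5,q11,q15,q31} U16={q11,q12,q27} U23={q3,q16,q28} U24={q26,q30,q32} U25={q3,q17,q30} U26={q12,q14,q32} U34={q2,q18,q21} U35={q3,q24,q35} U36={q8,q18,q24} U45={q29,q30,q31} U46={q18,q20,q32} U56={q11,q13,q24,q25}
  U123={q28} U126={q12} U134={q21} U145={q31} U156={q11} U235={q3} U245={q30} U246={q32} U346={q18} U356={q24}
C dims 6,15,10; δ0: rk 6, SNF 1^5·2; δ1: rk 9, SNF 1^9
Ȟ^0 = (6 − 6) − 0 = 0, so Ȟ^0 ≅ 0
Ȟ^1 = (15 − 9) − 6 = 0 plus torsion [2], so Ȟ^1 ≅ Z/2
Ȟ^2 = (10 − 0) − 9 = 1, so Ȟ^2 ≅ Z

Ȟ^0 ≅ 0,  Ȟ^1 ≅ Z/2,  Ȟ^2 ≅ Z


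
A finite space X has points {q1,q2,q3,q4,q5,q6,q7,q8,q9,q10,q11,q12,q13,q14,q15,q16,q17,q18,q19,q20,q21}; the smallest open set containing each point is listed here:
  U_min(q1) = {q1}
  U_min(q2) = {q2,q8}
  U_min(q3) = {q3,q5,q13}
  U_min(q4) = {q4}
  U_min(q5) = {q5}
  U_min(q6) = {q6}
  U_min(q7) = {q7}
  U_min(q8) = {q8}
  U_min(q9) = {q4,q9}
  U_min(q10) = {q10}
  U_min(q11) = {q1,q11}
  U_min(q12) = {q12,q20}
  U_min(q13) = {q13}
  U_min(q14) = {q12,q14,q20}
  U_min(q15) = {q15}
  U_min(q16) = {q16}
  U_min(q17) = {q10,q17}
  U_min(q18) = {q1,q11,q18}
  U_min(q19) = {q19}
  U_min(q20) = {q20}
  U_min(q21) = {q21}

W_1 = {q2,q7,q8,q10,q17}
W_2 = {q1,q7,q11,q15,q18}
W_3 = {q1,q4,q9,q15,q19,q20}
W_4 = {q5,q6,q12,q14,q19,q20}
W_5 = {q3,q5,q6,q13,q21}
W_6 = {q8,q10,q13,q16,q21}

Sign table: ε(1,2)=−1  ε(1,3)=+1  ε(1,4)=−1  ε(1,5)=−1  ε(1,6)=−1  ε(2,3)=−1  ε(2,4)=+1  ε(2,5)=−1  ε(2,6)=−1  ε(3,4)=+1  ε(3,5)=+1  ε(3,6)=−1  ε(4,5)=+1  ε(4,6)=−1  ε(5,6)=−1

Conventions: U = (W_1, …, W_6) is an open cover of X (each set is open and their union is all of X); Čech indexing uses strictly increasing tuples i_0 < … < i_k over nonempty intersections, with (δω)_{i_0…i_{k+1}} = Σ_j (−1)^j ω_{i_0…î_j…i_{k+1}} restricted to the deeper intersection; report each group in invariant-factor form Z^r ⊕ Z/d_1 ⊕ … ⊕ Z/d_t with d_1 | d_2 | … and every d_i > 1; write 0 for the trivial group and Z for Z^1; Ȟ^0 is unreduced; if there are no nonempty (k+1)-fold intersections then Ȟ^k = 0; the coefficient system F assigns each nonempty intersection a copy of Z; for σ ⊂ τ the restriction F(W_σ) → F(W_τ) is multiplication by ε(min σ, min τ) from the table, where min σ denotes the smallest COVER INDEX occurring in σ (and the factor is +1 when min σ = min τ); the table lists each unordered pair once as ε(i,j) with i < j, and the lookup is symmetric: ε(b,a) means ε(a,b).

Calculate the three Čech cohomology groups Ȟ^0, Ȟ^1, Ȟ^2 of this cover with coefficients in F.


nerve simplices:
  W12={q7} W16={q8,q10} W23={q1,q15} W34={q19,q20} W45={q5,q6} W56={q13,q21}
C dims 6,6; δ0: rk 5, SNF 1^5
degree 0: 6−5−0 = 1 → Ȟ^0 ≅ Z
degree 1: 6−0−5 = 1 → Ȟ^1 ≅ Z
degree 2: 0−0−0 = 0 → Ȟ^2 ≅ 0

Ȟ^0(U;F) ≅ Z, Ȟ^1(U;F) ≅ Z, Ȟ^2(U;F) ≅ 0


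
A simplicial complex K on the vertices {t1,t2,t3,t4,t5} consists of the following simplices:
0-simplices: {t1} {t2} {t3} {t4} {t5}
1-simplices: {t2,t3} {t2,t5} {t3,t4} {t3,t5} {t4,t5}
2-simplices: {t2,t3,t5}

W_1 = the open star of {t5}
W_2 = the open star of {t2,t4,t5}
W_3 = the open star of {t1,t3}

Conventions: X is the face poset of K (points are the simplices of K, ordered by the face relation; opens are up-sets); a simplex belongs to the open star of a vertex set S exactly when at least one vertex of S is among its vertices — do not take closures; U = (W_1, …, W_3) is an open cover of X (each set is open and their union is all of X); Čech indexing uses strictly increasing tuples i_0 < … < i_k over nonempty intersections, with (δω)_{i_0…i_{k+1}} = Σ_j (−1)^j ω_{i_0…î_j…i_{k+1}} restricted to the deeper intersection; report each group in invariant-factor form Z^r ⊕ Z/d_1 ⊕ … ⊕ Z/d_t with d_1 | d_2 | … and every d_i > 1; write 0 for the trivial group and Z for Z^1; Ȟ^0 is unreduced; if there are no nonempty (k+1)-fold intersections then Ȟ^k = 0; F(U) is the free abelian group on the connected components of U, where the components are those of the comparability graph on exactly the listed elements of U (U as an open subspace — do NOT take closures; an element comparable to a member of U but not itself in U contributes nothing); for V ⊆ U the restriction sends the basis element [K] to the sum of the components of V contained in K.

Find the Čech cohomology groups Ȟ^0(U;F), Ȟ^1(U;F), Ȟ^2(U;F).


Ȟ^0 ≅ Z^2,  Ȟ^1 ≅ Z,  Ȟ^2 ≅ 0

nonempty intersections:
  W1={{t5},{t2,t5},{t3,t5},{t4,t5},{t2,t3,t5}} W2={{t2},{t4},{t5},{t2,t3},{t2,t5},{t3,t4},{t3,t5},{t4,t5},{t2,t3,t5}} W3={{t1},{t3},{t2,t3},{t3,t4},{t3,t5},{t2,t3,t5}}
  W12={{t5},{t2,t5},{t3,t5},{t4,t5},{t2,t3,t5}} W13={{t3,t5},{t2,t3,t5}} W23={{t2,t3},{t3,t4},{t3,t5},{t2,t3,t5}}
  W123={{t3,t5},{t2,t3,t5}}
components per intersection:
  W1: {{t5},{t2,t5},{t3,t5},{t4,t5},{t2,t3,t5}}
  W2: {{t2},{t4},{t5},{t2,t3},{t2,t5},{t3,t4},{t3,t5},{t4,t5},{t2,t3,t5}}
  W3: {{t1}} {{t3},{t2,t3},{t3,t4},{t3,t5},{t2,t3,t5}}
  W12: {{t5},{t2,t5},{t3,t5},{t4,t5},{t2,t3,t5}}
  W13: {{t3,t5},{t2,t3,t5}}
  W23: {{t2,t3},{t3,t5},{t2,t3,t5}} {{t3,t4}}
  W123: {{t3,t5},{t2,t3,t5}}
C dims 4,4,1; δ0: rk 2, SNF 1^2; δ1: rk 1, SNF 1^1
Ȟ^0: (4−2)−0=2 ⇒ Z^2
Ȟ^1: (4−1)−2=1 ⇒ Z
Ȟ^2: (1−0)−1=0 ⇒ 0


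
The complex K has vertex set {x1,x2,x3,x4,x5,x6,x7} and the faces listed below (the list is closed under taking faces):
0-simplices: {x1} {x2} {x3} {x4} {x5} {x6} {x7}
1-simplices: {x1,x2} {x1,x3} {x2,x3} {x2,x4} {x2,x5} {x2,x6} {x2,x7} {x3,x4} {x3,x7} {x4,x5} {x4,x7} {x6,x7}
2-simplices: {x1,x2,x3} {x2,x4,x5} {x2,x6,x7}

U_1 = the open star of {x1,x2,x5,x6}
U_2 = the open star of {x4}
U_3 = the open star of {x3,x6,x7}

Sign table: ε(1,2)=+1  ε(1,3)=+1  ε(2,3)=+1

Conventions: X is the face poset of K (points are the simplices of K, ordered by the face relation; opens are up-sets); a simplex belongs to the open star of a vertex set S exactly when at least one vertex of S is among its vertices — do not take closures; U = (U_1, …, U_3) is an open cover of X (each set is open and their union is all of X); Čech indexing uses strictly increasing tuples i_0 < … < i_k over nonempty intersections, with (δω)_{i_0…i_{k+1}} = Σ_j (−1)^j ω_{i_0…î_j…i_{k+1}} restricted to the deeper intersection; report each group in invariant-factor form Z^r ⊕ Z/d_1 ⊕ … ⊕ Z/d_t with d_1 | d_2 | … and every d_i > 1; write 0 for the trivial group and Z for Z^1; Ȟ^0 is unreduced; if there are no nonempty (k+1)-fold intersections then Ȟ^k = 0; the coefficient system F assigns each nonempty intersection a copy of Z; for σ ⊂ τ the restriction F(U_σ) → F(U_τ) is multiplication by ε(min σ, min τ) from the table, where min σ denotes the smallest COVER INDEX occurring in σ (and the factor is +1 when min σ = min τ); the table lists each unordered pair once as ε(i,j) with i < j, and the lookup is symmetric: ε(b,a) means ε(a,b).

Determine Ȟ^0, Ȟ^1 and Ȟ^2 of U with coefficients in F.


Ȟ^0 ≅ Z; Ȟ^1 ≅ Z; Ȟ^2 ≅ 0

nonempty intersections:
  U1={{x1},{x2},{x5},{x6},{x1,x2},{x1,x3},{x2,x3},{x2,x4},{x2,x5},{x2,x6},{x2,x7},{x4,x5},{x6,x7},{x1,x2,x3},{x2,x4,x5},{x2,x6,x7}} U2={{x4},{x2,x4},{x3,x4},{x4,x5},{x4,x7},{x2,x4,x5}} U3={{x3},{x6},{x7},{x1,x3},{x2,x3},{x2,x6},{x2,x7},{x3,x4},{x3,x7},{x4,x7},{x6,x7},{x1,x2,x3},{x2,x6,x7}}
  U12={{x2,x4},{x4,x5},{x2,x4,x5}} U13={{x6},{x1,x3},{x2,x3},{x2,x6},{x2,x7},{x6,x7},{x1,x2,x3},{x2,x6,x7}} U23={{x3,x4},{x4,x7}}
C dims 3,3; δ0: rk 2, SNF 1^2
Ȟ^0: (3−2)−0=1 ⇒ Z
Ȟ^1: (3−0)−2=1 ⇒ Z
Ȟ^2: (0−0)−0=0 ⇒ 0


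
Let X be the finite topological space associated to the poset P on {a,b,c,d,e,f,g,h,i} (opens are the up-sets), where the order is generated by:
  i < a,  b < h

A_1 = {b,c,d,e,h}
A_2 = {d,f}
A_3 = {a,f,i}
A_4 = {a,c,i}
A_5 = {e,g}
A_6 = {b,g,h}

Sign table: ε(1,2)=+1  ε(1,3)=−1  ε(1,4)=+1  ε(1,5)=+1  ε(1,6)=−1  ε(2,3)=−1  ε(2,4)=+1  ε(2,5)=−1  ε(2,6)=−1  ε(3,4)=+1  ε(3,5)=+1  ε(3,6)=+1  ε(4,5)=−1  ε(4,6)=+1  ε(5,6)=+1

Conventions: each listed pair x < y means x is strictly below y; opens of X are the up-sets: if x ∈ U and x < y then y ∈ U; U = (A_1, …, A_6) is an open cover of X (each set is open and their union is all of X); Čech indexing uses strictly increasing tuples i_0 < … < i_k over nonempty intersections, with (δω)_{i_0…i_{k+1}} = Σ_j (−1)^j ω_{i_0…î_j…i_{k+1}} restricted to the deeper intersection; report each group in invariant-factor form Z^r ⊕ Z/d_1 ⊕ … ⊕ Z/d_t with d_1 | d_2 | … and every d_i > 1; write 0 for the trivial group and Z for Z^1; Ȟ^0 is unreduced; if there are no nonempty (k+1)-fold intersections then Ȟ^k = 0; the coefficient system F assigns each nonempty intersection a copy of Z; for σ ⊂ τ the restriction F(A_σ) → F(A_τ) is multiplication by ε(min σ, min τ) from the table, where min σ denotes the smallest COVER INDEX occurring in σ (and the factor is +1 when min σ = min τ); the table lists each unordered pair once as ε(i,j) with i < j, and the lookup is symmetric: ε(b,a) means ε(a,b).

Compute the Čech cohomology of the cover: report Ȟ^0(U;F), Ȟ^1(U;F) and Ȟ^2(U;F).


Ȟ^0 = 0,  Ȟ^1 = Z ⊕ Z/2,  Ȟ^2 = 0

nerve of the cover:
  A12={d} A14={c} A15={e} A16={b,h} A23={f} A34={a,i} A56={g}
C dims 6,7; δ0: rk 6, SNF 1^5·2
Ȟ^0 = (6 − 6) − 0 = 0, so Ȟ^0 ≅ 0
Ȟ^1 = (7 − 0) − 6 = 1 plus torsion [2], so Ȟ^1 ≅ Z ⊕ Z/2
Ȟ^2 = (0 − 0) − 0 = 0, so Ȟ^2 ≅ 0


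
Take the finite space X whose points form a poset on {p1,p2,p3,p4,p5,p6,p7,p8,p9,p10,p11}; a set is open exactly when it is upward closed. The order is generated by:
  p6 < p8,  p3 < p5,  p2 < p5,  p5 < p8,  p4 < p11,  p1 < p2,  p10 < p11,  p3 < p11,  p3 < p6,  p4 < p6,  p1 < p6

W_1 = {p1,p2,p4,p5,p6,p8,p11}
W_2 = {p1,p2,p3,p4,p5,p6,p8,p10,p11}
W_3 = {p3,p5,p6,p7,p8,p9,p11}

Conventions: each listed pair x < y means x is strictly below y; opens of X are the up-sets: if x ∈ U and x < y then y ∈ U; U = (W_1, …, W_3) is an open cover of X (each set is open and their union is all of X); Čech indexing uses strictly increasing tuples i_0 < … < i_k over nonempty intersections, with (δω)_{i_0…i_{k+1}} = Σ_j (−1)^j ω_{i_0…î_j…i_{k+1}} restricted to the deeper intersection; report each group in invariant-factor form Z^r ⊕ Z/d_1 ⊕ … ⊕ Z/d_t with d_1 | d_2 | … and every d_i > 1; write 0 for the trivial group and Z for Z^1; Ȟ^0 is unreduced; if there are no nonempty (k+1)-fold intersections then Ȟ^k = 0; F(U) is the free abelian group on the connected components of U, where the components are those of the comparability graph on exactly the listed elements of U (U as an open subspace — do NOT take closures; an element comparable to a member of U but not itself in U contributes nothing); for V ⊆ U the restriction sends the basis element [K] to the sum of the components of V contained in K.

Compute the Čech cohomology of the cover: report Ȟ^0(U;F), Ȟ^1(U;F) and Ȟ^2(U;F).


cover nerve:
  W12={p1,p2,p4,p5,p6,p8,p11} W13={p5,p6,p8,p11} W23={p3,p5,p6,p8,p11}
  W123={p5,p6,p8,p11}
components per intersection:
  W1: {p1,p2,p4,p5,p6,p8,p11}
  W2: {p1,p2,p3,p4,p5,p6,p8,p10,p11}
  W3: {p3,p5,p6,p8,p11} {p7} {p9}
  W12: {p1,p2,p4,p5,p6,p8,p11}
  W13: {p5,p6,p8} {p11}
  W23: {p3,p5,p6,p8,p11}
  W123: {p5,p6,p8} {p11}
C dims 5,4,2; δ0: rk 2, SNF 1^2; δ1: rk 2, SNF 1^2
Ȟ^0: (5−2)−0=3 ⇒ Z^3
Ȟ^1: (4−2)−2=0 ⇒ 0
Ȟ^2: (2−0)−2=0 ⇒ 0

Ȟ^0 ≅ Z^3,  Ȟ^1 ≅ 0,  Ȟ^2 ≅ 0


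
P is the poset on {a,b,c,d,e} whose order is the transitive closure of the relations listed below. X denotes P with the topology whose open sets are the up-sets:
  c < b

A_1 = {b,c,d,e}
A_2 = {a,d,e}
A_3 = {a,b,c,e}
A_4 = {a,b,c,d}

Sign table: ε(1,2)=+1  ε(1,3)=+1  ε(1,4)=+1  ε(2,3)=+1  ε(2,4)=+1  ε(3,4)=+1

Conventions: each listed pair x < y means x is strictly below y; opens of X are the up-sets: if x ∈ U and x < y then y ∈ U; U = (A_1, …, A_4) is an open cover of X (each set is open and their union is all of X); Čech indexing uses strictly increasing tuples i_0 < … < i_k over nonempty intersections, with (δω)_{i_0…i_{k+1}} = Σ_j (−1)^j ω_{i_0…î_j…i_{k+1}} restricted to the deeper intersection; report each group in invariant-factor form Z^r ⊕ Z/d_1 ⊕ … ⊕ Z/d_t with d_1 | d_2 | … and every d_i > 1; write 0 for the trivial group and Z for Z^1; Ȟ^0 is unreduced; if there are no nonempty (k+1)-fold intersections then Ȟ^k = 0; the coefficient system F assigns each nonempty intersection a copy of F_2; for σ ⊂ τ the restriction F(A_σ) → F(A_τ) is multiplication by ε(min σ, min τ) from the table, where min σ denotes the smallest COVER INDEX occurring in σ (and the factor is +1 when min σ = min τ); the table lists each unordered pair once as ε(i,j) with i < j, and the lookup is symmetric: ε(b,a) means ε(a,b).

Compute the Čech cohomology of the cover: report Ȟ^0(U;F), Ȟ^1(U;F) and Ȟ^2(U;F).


cover nerve:
  A12={d,e} A13={b,c,e} A14={b,c,d} A23={a,e} A24={a,d} A34={a,b,c}
  A123={e} A124={d} A134={b,c} A234={a}
C dims 4,6,4; δ0: rk_F2 3; δ1: rk_F2 3
Ȟ^0: (4−3)−0=1 ⇒ Z/2
Ȟ^1: (6−3)−3=0 ⇒ 0
Ȟ^2: (4−0)−3=1 ⇒ Z/2

Ȟ^0 = Z/2; Ȟ^1 = 0; Ȟ^2 = Z/2
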